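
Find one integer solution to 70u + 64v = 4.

Step 1: Check solvability.
gcd(70, 64) = 2
Since 2 divides 4, solutions exist.

Step 2: Apply extended Euclidean algorithm to find gcd.
We find integers such that 70*x0 + 64*y0 = 2

Step 3: Scale the particular solution.
Multiply by 4/2 = 2:
u = 22, v = -24

Step 4: Verify.
70*(22) + 64*(-24) = 4 = 4 ✓

u = 22, v = -24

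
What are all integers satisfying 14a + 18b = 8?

Step 1: Compute gcd(14, 18) = 2.
Since 2 divides 8, solutions exist.

Step 2: Find a particular solution using extended Euclidean algorithm.
We get a₀ = 16, b₀ = -12.
Check: 14*16 + 18*-12 = 8 = 8 ✓

Step 3: Write the general solution.
a = 16 + (18/2)t = 16 + 9t
b = -12 - (14/2)t = -12 - 7t
for any integer t.

a = 16 + 9t, b = -12 - 7t for integer t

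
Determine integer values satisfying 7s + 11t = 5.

Step 1: Check solvability.
gcd(7, 11) = 1
Since 1 divides 5, solutions exist.

Step 2: Apply extended Euclidean algorithm to find gcd.
We find integers such that 7*x0 + 11*y0 = 1

Step 3: Scale the particular solution.
Multiply by 5/1 = 5:
s = -15, t = 10

Step 4: Verify.
7*(-15) + 11*(10) = 5 = 5 ✓

s = -15, t = 10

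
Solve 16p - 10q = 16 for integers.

Step 1: Check solvability.
gcd(16, 10) = 2
Since 2 divides 16, solutions exist.

Step 2: Apply extended Euclidean algorithm to find gcd.
We find integers such that 16*x0 + 10*y0 = 2

Step 3: Scale the particular solution.
Multiply by 16/2 = 8:
p = 16, q = 24

Step 4: Verify.
16*(16) - 10*(24) = 16 = 16 ✓

p = 16, q = 24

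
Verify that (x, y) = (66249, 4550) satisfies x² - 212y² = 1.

Compute x² = 66249² = 4388930001
Compute 212y² = 212·4550² = 212·20702500 = 4388930000
x² - 212y² = 4388930001 - 4388930000 = 1
Since this equals 1, (66249, 4550) is a solution.

Yes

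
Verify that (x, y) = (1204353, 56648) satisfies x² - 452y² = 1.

Compute x² = 1204353² = 1450466148609
Compute 452y² = 452·56648² = 452·3208995904 = 1450466148608
x² - 452y² = 1450466148609 - 1450466148608 = 1
Since this equals 1, (1204353, 56648) is a solution.

Yes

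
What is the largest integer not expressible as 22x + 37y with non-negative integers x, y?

For two coprime denominations a and b, the Frobenius number (largest value not representable as a non-negative combination) is ab - a - b.
Here gcd(22, 37) = 1, so they are coprime.
F(22, 37) = 22·37 - 22 - 37 = 814 - 59 = 755

755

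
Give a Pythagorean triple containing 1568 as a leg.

We need the other leg and hypotenuse such that 1568² + x² = c².
Take x = 1449, c = 2135: 1568² + 1449² = 2458624 + 2099601 = 4558225 = 2135² ✓
Triple: (1449, 1568, 2135)

(1449, 1568, 2135)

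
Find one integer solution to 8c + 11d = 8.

Step 1: Check solvability.
gcd(8, 11) = 1
Since 1 divides 8, solutions exist.

Step 2: Apply extended Euclidean algorithm to find gcd.
We find integers such that 8*x0 + 11*y0 = 1

Step 3: Scale the particular solution.
Multiply by 8/1 = 8:
c = -32, d = 24

Step 4: Verify.
8*(-32) + 11*(24) = 8 = 8 ✓

c = -32, d = 24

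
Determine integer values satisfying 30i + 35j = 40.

Step 1: Check solvability.
gcd(30, 35) = 5
Since 5 divides 40, solutions exist.

Step 2: Apply extended Euclidean algorithm to find gcd.
We find integers such that 30*x0 + 35*y0 = 5

Step 3: Scale the particular solution.
Multiply by 40/5 = 8:
i = -8, j = 8

Step 4: Verify.
30*(-8) + 35*(8) = 40 = 40 ✓

i = -8, j = 8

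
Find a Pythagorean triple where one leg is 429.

We need the other leg and hypotenuse such that 429² + x² = c².
Take x = 460, c = 629: 429² + 460² = 184041 + 211600 = 395641 = 629² ✓
Triple: (429, 460, 629)

(429, 460, 629)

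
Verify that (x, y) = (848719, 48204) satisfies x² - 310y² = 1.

Compute x² = 848719² = 720323940961
Compute 310y² = 310·48204² = 310·2323625616 = 720323940960
x² - 310y² = 720323940961 - 720323940960 = 1
Since this equals 1, (848719, 48204) is a solution.

Yes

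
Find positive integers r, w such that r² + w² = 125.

Search for r with 125 - r² a perfect square.
r = 2: 125 - 2² = 125 - 4 = 121 = 11² ✓
So r = 2, w = 11.

r = 2, w = 11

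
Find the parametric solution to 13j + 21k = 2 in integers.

Step 1: Compute gcd(13, 21) = 1.
Since 1 divides 2, solutions exist.

Step 2: Find a particular solution using extended Euclidean algorithm.
We get j₀ = -16, k₀ = 10.
Check: 13*-16 + 21*10 = 2 = 2 ✓

Step 3: Write the general solution.
j = -16 + (21/1)t = -16 + 21t
k = 10 - (13/1)t = 10 - 13t
for any integer t.

j = -16 + 21t, k = 10 - 13t for integer t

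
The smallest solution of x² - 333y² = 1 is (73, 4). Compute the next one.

Solutions to x² - Dy² = 1 are generated by powers of (x₀ + y₀√D).
The next solution satisfies x₁ + y₁√333 = (x₀ + y₀√333)², giving:
x₁ = x₀² + 333y₀² = 73² + 333·4² = 5329 + 5328 = 10657
y₁ = 2x₀y₀ = 2·73·4 = 584

Verify: 10657² - 333·584² = 113571649 - 113571648 = 1 ✓

x = 10657, y = 584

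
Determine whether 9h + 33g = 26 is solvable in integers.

Step 1: Compute gcd(9, 33).
gcd(9, 33) = 3

Step 2: Check divisibility.
Does 3 divide 26? 26 = 3 x 8 + 2, so no.

By the theorem on linear Diophantine equations, 9h + 33g = 26 has integer solutions if and only if gcd(9, 33) divides 26. Since 3 does not divide 26, no solutions exist.

No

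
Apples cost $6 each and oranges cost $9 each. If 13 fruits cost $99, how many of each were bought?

Let a = apples, o = oranges.
a + o = 13
6a + 9o = 99
Substitute o = 13 - a:
6a + 9(13 - a) = 99
(6 - 9)a = 99 - 117
-3a = -18
a = 6, o = 13 - 6 = 7

Apples: 6, Oranges: 7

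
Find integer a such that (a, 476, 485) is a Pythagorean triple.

a² = c² - b² = 485² - 476² = 235225 - 226576 = 8649
a = sqrt(8649) = 93

93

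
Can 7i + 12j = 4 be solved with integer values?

Step 1: Compute gcd(7, 12).
gcd(7, 12) = 1

Step 2: Check divisibility.
Does 1 divide 4? 4 = 1 x 4, so yes.

By the theorem on linear Diophantine equations, 7i + 12j = 4 has integer solutions if and only if gcd(7, 12) divides 4. Since 1 | 4, solutions exist.

Yes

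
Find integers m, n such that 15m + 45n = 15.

Step 1: Check solvability.
gcd(15, 45) = 15
Since 15 divides 15, solutions exist.

Step 2: Apply extended Euclidean algorithm to find gcd.
We find integers such that 15*x0 + 45*y0 = 15

Step 3: Scale the particular solution.
Multiply by 15/15 = 1:
m = 1, n = 0

Step 4: Verify.
15*(1) + 45*(0) = 15 = 15 ✓

m = 1, n = 0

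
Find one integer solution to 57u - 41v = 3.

Step 1: Check solvability.
gcd(57, 41) = 1
Since 1 divides 3, solutions exist.

Step 2: Apply extended Euclidean algorithm to find gcd.
We find integers such that 57*x0 + 41*y0 = 1

Step 3: Scale the particular solution.
Multiply by 3/1 = 3:
u = 54, v = 75

Step 4: Verify.
57*(54) - 41*(75) = 3 = 3 ✓

u = 54, v = 75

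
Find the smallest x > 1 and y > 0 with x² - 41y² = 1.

We seek the smallest positive integers (x, y) with x² - 41y² = 1, i.e., x² = 41y² + 1.
Try successive y values:
y = 1: x² = 41·1² + 1 = 42, not a perfect square
y = 2: x² = 41·2² + 1 = 165, not a perfect square
y = 3: x² = 41·3² + 1 = 370, not a perfect square
... continuing the search (or via continued fractions) ...
y = 320: x² = 41·320² + 1 = 4198401, x = 2049 ✓

Verify: 2049² - 41·320² = 4198401 - 4198400 = 1 ✓

x = 2049, y = 320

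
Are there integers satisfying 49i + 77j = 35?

Step 1: Compute gcd(49, 77).
gcd(49, 77) = 7

Step 2: Check divisibility.
Does 7 divide 35? 35 = 7 x 5, so yes.

By the theorem on linear Diophantine equations, 49i + 77j = 35 has integer solutions if and only if gcd(49, 77) divides 35. Since 7 | 35, solutions exist.

Yes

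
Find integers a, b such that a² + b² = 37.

We need to find integers a, b > 0 such that a² + b² = 37.
Trying a = 1: b² = 37 - 1² = 37 - 1 = 36
b = 6
Check: 1² + 6² = 1 + 36 = 37 ✓

37 = 1² + 6²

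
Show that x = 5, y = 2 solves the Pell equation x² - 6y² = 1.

Compute x² = 5² = 25
Compute 6y² = 6·2² = 6·4 = 24
x² - 6y² = 25 - 24 = 1
Since this equals 1, (5, 2) is a solution.

Yes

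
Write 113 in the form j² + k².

We need to find integers j, k > 0 such that j² + k² = 113.
Trying j = 7: k² = 113 - 7² = 113 - 49 = 64
k = 8
Check: 7² + 8² = 49 + 64 = 113 ✓

113 = 7² + 8²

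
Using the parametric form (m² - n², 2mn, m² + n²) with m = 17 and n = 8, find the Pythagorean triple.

a = m² - n² = 17² - 8² = 289 - 64 = 225
b = 2mn = 2·17·8 = 272
c = m² + n² = 289 + 64 = 353
Verify: 225² + 272² = 50625 + 73984 = 124609 = 353² ✓

(225, 272, 353)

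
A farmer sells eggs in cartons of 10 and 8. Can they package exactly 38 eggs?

We need non-negative a, b with 10a + 8b = 38.
gcd(10, 8) = 2 divides 38.
Try a = 3: 8b = 38 - 30 = 8, so b = 1.
One way: 3 cartons of 10 and 1 cartons of 8.

Yes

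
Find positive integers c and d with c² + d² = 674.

We need to find integers c, d > 0 such that c² + d² = 674.
Trying c = 7: d² = 674 - 7² = 674 - 49 = 625
d = 25
Check: 7² + 25² = 49 + 625 = 674 ✓

674 = 7² + 25²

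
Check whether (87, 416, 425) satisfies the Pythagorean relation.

Compute a² + b²:
87² + 416² = 7569 + 173056 = 180625
Compute c²:
425² = 180625
Since 180625 = 180625, it is a Pythagorean triple.

Yes, it is a Pythagorean triple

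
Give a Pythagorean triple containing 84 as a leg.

We need the other leg and hypotenuse such that 84² + x² = c².
Take x = 80, c = 116: 84² + 80² = 7056 + 6400 = 13456 = 116² ✓
Triple: (84, 80, 116)

(84, 80, 116)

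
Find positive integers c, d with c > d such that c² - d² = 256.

Factor: c² - d² = (c+d)(c-d) = 256.
We need two factors of 256 with the same parity.
Use c+d = 128 and c-d = 2 (product 128·2 = 256).
Adding: 2c = 130, so c = 65.
Subtracting: 2d = 126, so d = 63.
Check: 65² - 63² = 4225 - 3969 = 256 ✓

c = 65, d = 63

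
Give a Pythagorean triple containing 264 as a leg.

We need the other leg and hypotenuse such that 264² + x² = c².
Take x = 2898, c = 2910: 264² + 2898² = 69696 + 8398404 = 8468100 = 2910² ✓
Triple: (2898, 264, 2910)

(2898, 264, 2910)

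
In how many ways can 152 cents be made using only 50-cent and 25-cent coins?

We need non-negative integers (x, y) with 50x + 25y = 152.
For each x from 0 to 3, check if (152 - 50x) is a non-negative multiple of 25.
Solutions (x, y): none
Count: 0

0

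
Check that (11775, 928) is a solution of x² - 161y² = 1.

Compute x² = 11775² = 138650625
Compute 161y² = 161·928² = 161·861184 = 138650624
x² - 161y² = 138650625 - 138650624 = 1
Since this equals 1, (11775, 928) is a solution.

Yes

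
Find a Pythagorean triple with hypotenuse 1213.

We need a² + b² = 1213² = 1471369.
Trying: 245² + 1188² = 60025 + 1411344 = 1471369 ✓

(245, 1188, 1213)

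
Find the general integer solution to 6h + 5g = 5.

Step 1: Compute gcd(6, 5) = 1.
Since 1 divides 5, solutions exist.

Step 2: Find a particular solution using extended Euclidean algorithm.
We get h₀ = 5, g₀ = -5.
Check: 6*5 + 5*-5 = 5 = 5 ✓

Step 3: Write the general solution.
h = 5 + (5/1)t = 5 + 5t
g = -5 - (6/1)t = -5 - 6t
for any integer t.

h = 5 + 5t, g = -5 - 6t for integer t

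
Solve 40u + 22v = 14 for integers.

Step 1: Check solvability.
gcd(40, 22) = 2
Since 2 divides 14, solutions exist.

Step 2: Apply extended Euclidean algorithm to find gcd.
We find integers such that 40*x0 + 22*y0 = 2

Step 3: Scale the particular solution.
Multiply by 14/2 = 7:
u = 35, v = -63

Step 4: Verify.
40*(35) + 22*(-63) = 14 = 14 ✓

u = 35, v = -63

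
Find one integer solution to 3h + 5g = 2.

Step 1: Check solvability.
gcd(3, 5) = 1
Since 1 divides 2, solutions exist.

Step 2: Apply extended Euclidean algorithm to find gcd.
We find integers such that 3*x0 + 5*y0 = 1

Step 3: Scale the particular solution.
Multiply by 2/1 = 2:
h = 4, g = -2

Step 4: Verify.
3*(4) + 5*(-2) = 2 = 2 ✓

h = 4, g = -2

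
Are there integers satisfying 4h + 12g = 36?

Step 1: Compute gcd(4, 12).
gcd(4, 12) = 4

Step 2: Check divisibility.
Does 4 divide 36? 36 = 4 x 9, so yes.

By the theorem on linear Diophantine equations, 4h + 12g = 36 has integer solutions if and only if gcd(4, 12) divides 36. Since 4 | 36, solutions exist.

Yes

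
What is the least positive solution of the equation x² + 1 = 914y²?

We need x² = 914y² - 1. Try successive y:
y = 1: x² = 914·1² - 1 = 913, not a perfect square
y = 2: x² = 914·2² - 1 = 3655, not a perfect square
y = 3: x² = 914·3² - 1 = 8225, not a perfect square
...
y = 185: x² = 914·185² - 1 = 31281649 = 5593² ✓
Check: 5593² - 914·185² = 31281649 - 31281650 = -1 ✓

x = 5593, y = 185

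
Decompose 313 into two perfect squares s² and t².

We need to find integers s, t > 0 such that s² + t² = 313.
Trying s = 12: t² = 313 - 12² = 313 - 144 = 169
t = 13
Check: 12² + 13² = 144 + 169 = 313 ✓

313 = 12² + 13²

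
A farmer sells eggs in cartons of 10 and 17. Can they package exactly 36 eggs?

We need non-negative a, b with 10a + 17b = 36.
gcd(10, 17) = 1 divides 36, but no a in [0, 3] gives non-negative b.

No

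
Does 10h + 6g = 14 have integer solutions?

Step 1: Compute gcd(10, 6).
gcd(10, 6) = 2

Step 2: Check divisibility.
Does 2 divide 14? 14 = 2 x 7, so yes.

By the theorem on linear Diophantine equations, 10h + 6g = 14 has integer solutions if and only if gcd(10, 6) divides 14. Since 2 | 14, solutions exist.

Yes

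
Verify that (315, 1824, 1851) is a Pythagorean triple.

Compute a² + b²:
315² + 1824² = 99225 + 3326976 = 3426201
Compute c²:
1851² = 3426201
Since 3426201 = 3426201, it is a Pythagorean triple.

Yes, it is a Pythagorean triple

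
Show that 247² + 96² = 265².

Compute a² + b² = 247² + 96² = 61009 + 9216 = 70225
Compute c² = 265² = 70225
Since 70225 = 70225, confirmed.

Yes, it is a Pythagorean triple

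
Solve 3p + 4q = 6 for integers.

Step 1: Check solvability.
gcd(3, 4) = 1
Since 1 divides 6, solutions exist.

Step 2: Apply extended Euclidean algorithm to find gcd.
We find integers such that 3*x0 + 4*y0 = 1

Step 3: Scale the particular solution.
Multiply by 6/1 = 6:
p = -6, q = 6

Step 4: Verify.
3*(-6) + 4*(6) = 6 = 6 ✓

p = -6, q = 6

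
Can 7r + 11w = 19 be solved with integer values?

Step 1: Compute gcd(7, 11).
gcd(7, 11) = 1

Step 2: Check divisibility.
Does 1 divide 19? 19 = 1 x 19, so yes.

By the theorem on linear Diophantine equations, 7r + 11w = 19 has integer solutions if and only if gcd(7, 11) divides 19. Since 1 | 19, solutions exist.

Yes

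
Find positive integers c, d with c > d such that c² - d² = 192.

Factor: c² - d² = (c+d)(c-d) = 192.
We need two factors of 192 with the same parity.
Use c+d = 96 and c-d = 2 (product 96·2 = 192).
Adding: 2c = 98, so c = 49.
Subtracting: 2d = 94, so d = 47.
Check: 49² - 47² = 2401 - 2209 = 192 ✓

c = 49, d = 47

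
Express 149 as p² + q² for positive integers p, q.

We need to find integers p, q > 0 such that p² + q² = 149.
Trying p = 7: q² = 149 - 7² = 149 - 49 = 100
q = 10
Check: 7² + 10² = 49 + 100 = 149 ✓

149 = 7² + 10²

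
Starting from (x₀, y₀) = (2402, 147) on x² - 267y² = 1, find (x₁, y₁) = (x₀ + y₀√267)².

Solutions to x² - Dy² = 1 are generated by powers of (x₀ + y₀√D).
The next solution satisfies x₁ + y₁√267 = (x₀ + y₀√267)², giving:
x₁ = x₀² + 267y₀² = 2402² + 267·147² = 5769604 + 5769603 = 11539207
y₁ = 2x₀y₀ = 2·2402·147 = 706188

Verify: 11539207² - 267·706188² = 133153298188849 - 133153298188848 = 1 ✓

x = 11539207, y = 706188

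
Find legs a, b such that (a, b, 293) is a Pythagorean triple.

We need a² + b² = 293² = 85849.
Trying: 285² + 68² = 81225 + 4624 = 85849 ✓

(285, 68, 293)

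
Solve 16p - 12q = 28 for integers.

Step 1: Check solvability.
gcd(16, 12) = 4
Since 4 divides 28, solutions exist.

Step 2: Apply extended Euclidean algorithm to find gcd.
We find integers such that 16*x0 + 12*y0 = 4

Step 3: Scale the particular solution.
Multiply by 28/4 = 7:
p = 7, q = 7

Step 4: Verify.
16*(7) - 12*(7) = 28 = 28 ✓

p = 7, q = 7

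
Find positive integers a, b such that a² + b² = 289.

Search for a with 289 - a² a perfect square.
a = 8: 289 - 8² = 289 - 64 = 225 = 15² ✓
So a = 8, b = 15.

a = 8, b = 15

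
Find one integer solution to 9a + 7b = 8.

Step 1: Check solvability.
gcd(9, 7) = 1
Since 1 divides 8, solutions exist.

Step 2: Apply extended Euclidean algorithm to find gcd.
We find integers such that 9*x0 + 7*y0 = 1

Step 3: Scale the particular solution.
Multiply by 8/1 = 8:
a = -24, b = 32

Step 4: Verify.
9*(-24) + 7*(32) = 8 = 8 ✓

a = -24, b = 32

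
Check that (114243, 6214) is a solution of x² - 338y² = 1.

Compute x² = 114243² = 13051463049
Compute 338y² = 338·6214² = 338·38613796 = 13051463048
x² - 338y² = 13051463049 - 13051463048 = 1
Since this equals 1, (114243, 6214) is a solution.

Yes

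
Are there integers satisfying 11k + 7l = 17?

Step 1: Compute gcd(11, 7).
gcd(11, 7) = 1

Step 2: Check divisibility.
Does 1 divide 17? 17 = 1 x 17, so yes.

By the theorem on linear Diophantine equations, 11k + 7l = 17 has integer solutions if and only if gcd(11, 7) divides 17. Since 1 | 17, solutions exist.

Yes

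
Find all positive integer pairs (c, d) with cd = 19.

The positive divisors of 19 are: 1, 19.
Each divisor d gives the pair (d, 19/d):
(1, 19), (19, 1)

(1, 19), (19, 1)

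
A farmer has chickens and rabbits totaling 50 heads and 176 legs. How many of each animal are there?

Let c = chickens, r = rabbits.
Heads: c + r = 50
Legs: 2c + 4r = 176
From the first equation, c = 50 - r. Substitute:
2(50 - r) + 4r = 176
100 + 2r = 176
r = (176 - 100)/2 = 38
c = 50 - 38 = 12

Chickens: 12, Rabbits: 38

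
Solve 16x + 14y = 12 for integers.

Step 1: Check solvability.
gcd(16, 14) = 2
Since 2 divides 12, solutions exist.

Step 2: Apply extended Euclidean algorithm to find gcd.
We find integers such that 16*x0 + 14*y0 = 2

Step 3: Scale the particular solution.
Multiply by 12/2 = 6:
x = 6, y = -6

Step 4: Verify.
16*(6) + 14*(-6) = 12 = 12 ✓

x = 6, y = -6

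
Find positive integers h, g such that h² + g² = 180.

Search for h with 180 - h² a perfect square.
h = 6: 180 - 6² = 180 - 36 = 144 = 12² ✓
So h = 6, g = 12.

h = 6, g = 12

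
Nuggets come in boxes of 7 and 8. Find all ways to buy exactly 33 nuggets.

We need non-negative integers (x, y) with 7x + 8y = 33.
For each x in 0..4, check if 33 - 7x is a non-negative multiple of 8.
No x yields an integer y ≥ 0.

No solution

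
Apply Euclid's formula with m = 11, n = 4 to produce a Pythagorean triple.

a = m² - n² = 11² - 4² = 121 - 16 = 105
b = 2mn = 2·11·4 = 88
c = m² + n² = 121 + 16 = 137
Verify: 105² + 88² = 11025 + 7744 = 18769 = 137² ✓

(105, 88, 137)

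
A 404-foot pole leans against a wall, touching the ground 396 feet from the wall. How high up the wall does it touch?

The ladder, wall, and ground form a right triangle with hypotenuse 404 and one leg 396.
By the Pythagorean theorem: h² = 404² - 396² = 163216 - 156816 = 6400
h = √6400 = 80 feet

80 feet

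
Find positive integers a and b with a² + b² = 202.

We need to find integers a, b > 0 such that a² + b² = 202.
Trying a = 9: b² = 202 - 9² = 202 - 81 = 121
b = 11
Check: 9² + 11² = 81 + 121 = 202 ✓

202 = 9² + 11²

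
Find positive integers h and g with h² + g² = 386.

We need to find integers h, g > 0 such that h² + g² = 386.
Trying h = 5: g² = 386 - 5² = 386 - 25 = 361
g = 19
Check: 5² + 19² = 25 + 361 = 386 ✓

386 = 5² + 19²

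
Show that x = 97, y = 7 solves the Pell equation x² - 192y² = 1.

Compute x² = 97² = 9409
Compute 192y² = 192·7² = 192·49 = 9408
x² - 192y² = 9409 - 9408 = 1
Since this equals 1, (97, 7) is a solution.

Yes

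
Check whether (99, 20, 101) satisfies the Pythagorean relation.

Compute a² + b²:
99² + 20² = 9801 + 400 = 10201
Compute c²:
101² = 10201
Since 10201 = 10201, it is a Pythagorean triple.

Yes, it is a Pythagorean triple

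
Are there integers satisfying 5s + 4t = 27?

Step 1: Compute gcd(5, 4).
gcd(5, 4) = 1

Step 2: Check divisibility.
Does 1 divide 27? 27 = 1 x 27, so yes.

By the theorem on linear Diophantine equations, 5s + 4t = 27 has integer solutions if and only if gcd(5, 4) divides 27. Since 1 | 27, solutions exist.

Yes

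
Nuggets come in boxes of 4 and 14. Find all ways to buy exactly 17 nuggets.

We need non-negative integers (x, y) with 4x + 14y = 17.
For each x in 0..4, check if 17 - 4x is a non-negative multiple of 14.
No x yields an integer y ≥ 0.

No solution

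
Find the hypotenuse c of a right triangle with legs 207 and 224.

c² = a² + b² = 207² + 224² = 42849 + 50176 = 93025
c = 305

305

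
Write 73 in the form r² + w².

We need to find integers r, w > 0 such that r² + w² = 73.
Trying r = 3: w² = 73 - 3² = 73 - 9 = 64
w = 8
Check: 3² + 8² = 9 + 64 = 73 ✓

73 = 3² + 8²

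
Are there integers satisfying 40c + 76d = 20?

Step 1: Compute gcd(40, 76).
gcd(40, 76) = 4

Step 2: Check divisibility.
Does 4 divide 20? 20 = 4 x 5, so yes.

By the theorem on linear Diophantine equations, 40c + 76d = 20 has integer solutions if and only if gcd(40, 76) divides 20. Since 4 | 20, solutions exist.

Yes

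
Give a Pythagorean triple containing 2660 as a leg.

We need the other leg and hypotenuse such that 2660² + x² = c².
Take x = 1827, c = 3227: 2660² + 1827² = 7075600 + 3337929 = 10413529 = 3227² ✓
Triple: (1827, 2660, 3227)

(1827, 2660, 3227)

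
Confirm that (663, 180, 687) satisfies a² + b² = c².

Compute a² + b² = 663² + 180² = 439569 + 32400 = 471969
Compute c² = 687² = 471969
Since 471969 = 471969, confirmed.

Yes, it is a Pythagorean triple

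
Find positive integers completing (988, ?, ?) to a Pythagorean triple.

We need the other leg and hypotenuse such that 988² + x² = c².
Take x = 384, c = 1060: 988² + 384² = 976144 + 147456 = 1123600 = 1060² ✓
Triple: (988, 384, 1060)

(988, 384, 1060)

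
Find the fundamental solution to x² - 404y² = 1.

We seek the smallest positive integers (x, y) with x² - 404y² = 1, i.e., x² = 404y² + 1.
Try successive y values:
y = 1: x² = 404·1² + 1 = 405, not a perfect square
y = 2: x² = 404·2² + 1 = 1617, not a perfect square
y = 3: x² = 404·3² + 1 = 3637, not a perfect square
... continuing the search (or via continued fractions) ...
y = 10: x² = 404·10² + 1 = 40401, x = 201 ✓

Verify: 201² - 404·10² = 40401 - 40400 = 1 ✓

x = 201, y = 10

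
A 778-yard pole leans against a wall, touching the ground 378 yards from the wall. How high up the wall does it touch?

The ladder, wall, and ground form a right triangle with hypotenuse 778 and one leg 378.
By the Pythagorean theorem: h² = 778² - 378² = 605284 - 142884 = 462400
h = √462400 = 680 yards

680 yards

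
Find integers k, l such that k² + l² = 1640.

We need to find integers k, l > 0 such that k² + l² = 1640.
Trying k = 14: l² = 1640 - 14² = 1640 - 196 = 1444
l = 38
Check: 14² + 38² = 196 + 1444 = 1640 ✓

1640 = 14² + 38²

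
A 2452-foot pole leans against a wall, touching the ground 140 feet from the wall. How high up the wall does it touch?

The ladder, wall, and ground form a right triangle with hypotenuse 2452 and one leg 140.
By the Pythagorean theorem: h² = 2452² - 140² = 6012304 - 19600 = 5992704
h = √5992704 = 2448 feet

2448 feet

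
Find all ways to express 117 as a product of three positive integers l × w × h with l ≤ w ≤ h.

Iterate l from 1 to ⌊117^(1/3)⌋. For each l dividing 117, iterate w ≥ l with w dividing 117/l, and set h = 117/(l·w).
Triples found (4): (1×1×117), (1×3×39), (1×9×13), (3×3×13)

(1×1×117), (1×3×39), (1×9×13), (3×3×13)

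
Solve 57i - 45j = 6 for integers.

Step 1: Check solvability.
gcd(57, 45) = 3
Since 3 divides 6, solutions exist.

Step 2: Apply extended Euclidean algorithm to find gcd.
We find integers such that 57*x0 + 45*y0 = 3

Step 3: Scale the particular solution.
Multiply by 6/3 = 2:
i = 8, j = 10

Step 4: Verify.
57*(8) - 45*(10) = 6 = 6 ✓

i = 8, j = 10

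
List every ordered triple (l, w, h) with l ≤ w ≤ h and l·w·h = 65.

Iterate l from 1 to ⌊65^(1/3)⌋. For each l dividing 65, iterate w ≥ l with w dividing 65/l, and set h = 65/(l·w).
Triples found (2): (1×1×65), (1×5×13)

(1×1×65), (1×5×13)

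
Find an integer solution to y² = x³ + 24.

Try small integer x values and check whether x³ + 24 is a perfect square.
x = -2: x³ + 24 = -2³ + 24 = -8 + 24 = 16
Is 16 a perfect square? 4² = 16 ✓
So (x, y) = (-2, -4) is a solution.

x = -2, y = -4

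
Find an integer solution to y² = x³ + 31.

Try small integer x values and check whether x³ + 31 is a perfect square.
x = -3: x³ + 31 = -3³ + 31 = -27 + 31 = 4
Is 4 a perfect square? 2² = 4 ✓
So (x, y) = (-3, -2) is a solution.

x = -3, y = -2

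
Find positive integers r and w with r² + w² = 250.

We need to find integers r, w > 0 such that r² + w² = 250.
Trying r = 5: w² = 250 - 5² = 250 - 25 = 225
w = 15
Check: 5² + 15² = 25 + 225 = 250 ✓

250 = 5² + 15²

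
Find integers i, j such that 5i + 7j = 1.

Step 1: Check solvability.
gcd(5, 7) = 1
Since 1 divides 1, solutions exist.

Step 2: Apply extended Euclidean algorithm to find gcd.
We find integers such that 5*x0 + 7*y0 = 1

Step 3: Scale the particular solution.
Multiply by 1/1 = 1:
i = 3, j = -2

Step 4: Verify.
5*(3) + 7*(-2) = 1 = 1 ✓

i = 3, j = -2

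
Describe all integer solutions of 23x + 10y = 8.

Step 1: Compute gcd(23, 10) = 1.
Since 1 divides 8, solutions exist.

Step 2: Find a particular solution using extended Euclidean algorithm.
We get x₀ = -24, y₀ = 56.
Check: 23*-24 + 10*56 = 8 = 8 ✓

Step 3: Write the general solution.
x = -24 + (10/1)t = -24 + 10t
y = 56 - (23/1)t = 56 - 23t
for any integer t.

x = -24 + 10t, y = 56 - 23t for integer t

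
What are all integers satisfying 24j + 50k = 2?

Step 1: Compute gcd(24, 50) = 2.
Since 2 divides 2, solutions exist.

Step 2: Find a particular solution using extended Euclidean algorithm.
We get j₀ = -2, k₀ = 1.
Check: 24*-2 + 50*1 = 2 = 2 ✓

Step 3: Write the general solution.
j = -2 + (50/2)t = -2 + 25t
k = 1 - (24/2)t = 1 - 12t
for any integer t.

j = -2 + 25t, k = 1 - 12t for integer t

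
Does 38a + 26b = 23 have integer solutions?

Step 1: Compute gcd(38, 26).
gcd(38, 26) = 2

Step 2: Check divisibility.
Does 2 divide 23? 23 = 2 x 11 + 1, so no.

By the theorem on linear Diophantine equations, 38a + 26b = 23 has integer solutions if and only if gcd(38, 26) divides 23. Since 2 does not divide 23, no solutions exist.

No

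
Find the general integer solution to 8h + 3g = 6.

Step 1: Compute gcd(8, 3) = 1.
Since 1 divides 6, solutions exist.

Step 2: Find a particular solution using extended Euclidean algorithm.
We get h₀ = -6, g₀ = 18.
Check: 8*-6 + 3*18 = 6 = 6 ✓

Step 3: Write the general solution.
h = -6 + (3/1)t = -6 + 3t
g = 18 - (8/1)t = 18 - 8t
for any integer t.

h = -6 + 3t, g = 18 - 8t for integer t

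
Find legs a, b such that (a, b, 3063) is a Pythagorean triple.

We need a² + b² = 3063² = 9381969.
Trying: 2337² + 1980² = 5461569 + 3920400 = 9381969 ✓

(2337, 1980, 3063)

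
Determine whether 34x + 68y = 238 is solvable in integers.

Step 1: Compute gcd(34, 68).
gcd(34, 68) = 34

Step 2: Check divisibility.
Does 34 divide 238? 238 = 34 x 7, so yes.

By the theorem on linear Diophantine equations, 34x + 68y = 238 has integer solutions if and only if gcd(34, 68) divides 238. Since 34 | 238, solutions exist.

Yes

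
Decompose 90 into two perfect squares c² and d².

We need to find integers c, d > 0 such that c² + d² = 90.
Trying c = 3: d² = 90 - 3² = 90 - 9 = 81
d = 9
Check: 3² + 9² = 9 + 81 = 90 ✓

90 = 3² + 9²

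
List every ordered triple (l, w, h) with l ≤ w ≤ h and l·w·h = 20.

Iterate l from 1 to ⌊20^(1/3)⌋. For each l dividing 20, iterate w ≥ l with w dividing 20/l, and set h = 20/(l·w).
Triples found (4): (1×1×20), (1×2×10), (1×4×5), (2×2×5)

(1×1×20), (1×2×10), (1×4×5), (2×2×5)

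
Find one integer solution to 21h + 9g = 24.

Step 1: Check solvability.
gcd(21, 9) = 3
Since 3 divides 24, solutions exist.

Step 2: Apply extended Euclidean algorithm to find gcd.
We find integers such that 21*x0 + 9*y0 = 3

Step 3: Scale the particular solution.
Multiply by 24/3 = 8:
h = 8, g = -16

Step 4: Verify.
21*(8) + 9*(-16) = 24 = 24 ✓

h = 8, g = -16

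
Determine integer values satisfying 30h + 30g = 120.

Step 1: Check solvability.
gcd(30, 30) = 30
Since 30 divides 120, solutions exist.

Step 2: Apply extended Euclidean algorithm to find gcd.
We find integers such that 30*x0 + 30*y0 = 30

Step 3: Scale the particular solution.
Multiply by 120/30 = 4:
h = 0, g = 4

Step 4: Verify.
30*(0) + 30*(4) = 120 = 120 ✓

h = 0, g = 4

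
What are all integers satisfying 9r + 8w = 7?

Step 1: Compute gcd(9, 8) = 1.
Since 1 divides 7, solutions exist.

Step 2: Find a particular solution using extended Euclidean algorithm.
We get r₀ = 7, w₀ = -7.
Check: 9*7 + 8*-7 = 7 = 7 ✓

Step 3: Write the general solution.
r = 7 + (8/1)t = 7 + 8t
w = -7 - (9/1)t = -7 - 9t
for any integer t.

r = 7 + 8t, w = -7 - 9t for integer t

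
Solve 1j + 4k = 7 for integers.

Step 1: Check solvability.
gcd(1, 4) = 1
Since 1 divides 7, solutions exist.

Step 2: Apply extended Euclidean algorithm to find gcd.
We find integers such that 1*x0 + 4*y0 = 1

Step 3: Scale the particular solution.
Multiply by 7/1 = 7:
j = 7, k = 0

Step 4: Verify.
1*(7) + 4*(0) = 7 = 7 ✓

j = 7, k = 0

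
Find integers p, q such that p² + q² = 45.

We need to find integers p, q > 0 such that p² + q² = 45.
Trying p = 3: q² = 45 - 3² = 45 - 9 = 36
q = 6
Check: 3² + 6² = 9 + 36 = 45 ✓

45 = 3² + 6²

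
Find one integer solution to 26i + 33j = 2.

Step 1: Check solvability.
gcd(26, 33) = 1
Since 1 divides 2, solutions exist.

Step 2: Apply extended Euclidean algorithm to find gcd.
We find integers such that 26*x0 + 33*y0 = 1

Step 3: Scale the particular solution.
Multiply by 2/1 = 2:
i = 28, j = -22

Step 4: Verify.
26*(28) + 33*(-22) = 2 = 2 ✓

i = 28, j = -22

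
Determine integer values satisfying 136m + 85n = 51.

Step 1: Check solvability.
gcd(136, 85) = 17
Since 17 divides 51, solutions exist.

Step 2: Apply extended Euclidean algorithm to find gcd.
We find integers such that 136*x0 + 85*y0 = 17

Step 3: Scale the particular solution.
Multiply by 51/17 = 3:
m = 6, n = -9

Step 4: Verify.
136*(6) + 85*(-9) = 51 = 51 ✓

m = 6, n = -9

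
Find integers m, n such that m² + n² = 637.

We need to find integers m, n > 0 such that m² + n² = 637.
Trying m = 14: n² = 637 - 14² = 637 - 196 = 441
n = 21
Check: 14² + 21² = 196 + 441 = 637 ✓

637 = 14² + 21²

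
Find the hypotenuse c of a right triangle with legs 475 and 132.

c² = a² + b² = 475² + 132² = 225625 + 17424 = 243049
c = 493

493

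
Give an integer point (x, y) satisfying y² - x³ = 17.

Try small integer x values and check whether x³ + 17 is a perfect square.
x = -1: x³ + 17 = -1³ + 17 = -1 + 17 = 16
Is 16 a perfect square? 4² = 16 ✓
So (x, y) = (-1, -4) is a solution.

x = -1, y = -4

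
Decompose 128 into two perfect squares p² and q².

We need to find integers p, q > 0 such that p² + q² = 128.
Trying p = 8: q² = 128 - 8² = 128 - 64 = 64
q = 8
Check: 8² + 8² = 64 + 64 = 128 ✓

128 = 8² + 8²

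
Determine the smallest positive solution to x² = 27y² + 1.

We seek the smallest positive integers (x, y) with x² - 27y² = 1, i.e., x² = 27y² + 1.
Try successive y values:
y = 1: x² = 27·1² + 1 = 28, not a perfect square
y = 2: x² = 27·2² + 1 = 109, not a perfect square
y = 3: x² = 27·3² + 1 = 244, not a perfect square
... continuing the search (or via continued fractions) ...
y = 5: x² = 27·5² + 1 = 676, x = 26 ✓

Verify: 26² - 27·5² = 676 - 675 = 1 ✓

x = 26, y = 5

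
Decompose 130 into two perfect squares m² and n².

We need to find integers m, n > 0 such that m² + n² = 130.
Trying m = 3: n² = 130 - 3² = 130 - 9 = 121
n = 11
Check: 3² + 11² = 9 + 121 = 130 ✓

130 = 3² + 11²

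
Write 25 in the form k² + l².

We need to find integers k, l > 0 such that k² + l² = 25.
Trying k = 3: l² = 25 - 3² = 25 - 9 = 16
l = 4
Check: 3² + 4² = 9 + 16 = 25 ✓

25 = 3² + 4²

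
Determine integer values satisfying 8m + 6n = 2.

Step 1: Check solvability.
gcd(8, 6) = 2
Since 2 divides 2, solutions exist.

Step 2: Apply extended Euclidean algorithm to find gcd.
We find integers such that 8*x0 + 6*y0 = 2

Step 3: Scale the particular solution.
Multiply by 2/2 = 1:
m = 1, n = -1

Step 4: Verify.
8*(1) + 6*(-1) = 2 = 2 ✓

m = 1, n = -1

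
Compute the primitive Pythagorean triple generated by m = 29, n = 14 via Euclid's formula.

a = m² - n² = 29² - 14² = 841 - 196 = 645
b = 2mn = 2·29·14 = 812
c = m² + n² = 841 + 196 = 1037
Verify: 645² + 812² = 416025 + 659344 = 1075369 = 1037² ✓

(645, 812, 1037)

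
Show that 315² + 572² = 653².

Compute a² + b² = 315² + 572² = 99225 + 327184 = 426409
Compute c² = 653² = 426409
Since 426409 = 426409, confirmed.

Yes, it is a Pythagorean triple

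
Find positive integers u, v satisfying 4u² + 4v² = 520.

Try small values of u and check whether (520 - 4u²)/4 is a perfect square.
u = 7: 4·7² = 196, so 4v² = 520 - 196 = 324, giving v² = 81, v = 9.
Check: 4·7² + 4·9² = 196 + 324 = 520 ✓

u = 7, v = 9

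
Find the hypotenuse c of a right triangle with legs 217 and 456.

c² = a² + b² = 217² + 456² = 47089 + 207936 = 255025
c = 505

505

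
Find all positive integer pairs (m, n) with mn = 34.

The positive divisors of 34 are: 1, 2, 17, 34.
Each divisor d gives the pair (d, 34/d):
(1, 34), (2, 17), (17, 2), (34, 1)

(1, 34), (2, 17), (17, 2), (34, 1)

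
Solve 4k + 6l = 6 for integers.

Step 1: Check solvability.
gcd(4, 6) = 2
Since 2 divides 6, solutions exist.

Step 2: Apply extended Euclidean algorithm to find gcd.
We find integers such that 4*x0 + 6*y0 = 2

Step 3: Scale the particular solution.
Multiply by 6/2 = 3:
k = -3, l = 3

Step 4: Verify.
4*(-3) + 6*(3) = 6 = 6 ✓

k = -3, l = 3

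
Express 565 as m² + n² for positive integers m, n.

We need to find integers m, n > 0 such that m² + n² = 565.
Trying m = 6: n² = 565 - 6² = 565 - 36 = 529
n = 23
Check: 6² + 23² = 36 + 529 = 565 ✓

565 = 6² + 23²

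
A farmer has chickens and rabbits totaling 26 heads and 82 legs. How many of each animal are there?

Let c = chickens, r = rabbits.
Heads: c + r = 26
Legs: 2c + 4r = 82
From the first equation, c = 26 - r. Substitute:
2(26 - r) + 4r = 82
52 + 2r = 82
r = (82 - 52)/2 = 15
c = 26 - 15 = 11

Chickens: 11, Rabbits: 15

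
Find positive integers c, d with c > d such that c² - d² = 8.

Factor: c² - d² = (c+d)(c-d) = 8.
We need two factors of 8 with the same parity.
Use c+d = 4 and c-d = 2 (product 4·2 = 8).
Adding: 2c = 6, so c = 3.
Subtracting: 2d = 2, so d = 1.
Check: 3² - 1² = 9 - 1 = 8 ✓

c = 3, d = 1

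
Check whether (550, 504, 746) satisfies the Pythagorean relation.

Compute a² + b²:
550² + 504² = 302500 + 254016 = 556516
Compute c²:
746² = 556516
Since 556516 = 556516, it is a Pythagorean triple.

Yes, it is a Pythagorean triple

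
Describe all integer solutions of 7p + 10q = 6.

Step 1: Compute gcd(7, 10) = 1.
Since 1 divides 6, solutions exist.

Step 2: Find a particular solution using extended Euclidean algorithm.
We get p₀ = 18, q₀ = -12.
Check: 7*18 + 10*-12 = 6 = 6 ✓

Step 3: Write the general solution.
p = 18 + (10/1)t = 18 + 10t
q = -12 - (7/1)t = -12 - 7t
for any integer t.

p = 18 + 10t, q = -12 - 7t for integer t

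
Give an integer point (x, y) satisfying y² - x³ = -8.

Try small integer x values and check whether x³ - 8 is a perfect square.
x = 2: x³ - 8 = 2³ - 8 = 8 - 8 = 0
Is 0 a perfect square? 0² = 0 ✓
So (x, y) = (2, 0) is a solution.

x = 2, y = 0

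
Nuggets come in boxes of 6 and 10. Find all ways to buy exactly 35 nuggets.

We need non-negative integers (x, y) with 6x + 10y = 35.
For each x in 0..5, check if 35 - 6x is a non-negative multiple of 10.
No x yields an integer y ≥ 0.

No solution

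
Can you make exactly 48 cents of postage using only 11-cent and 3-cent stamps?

We need non-negative x, y with 11x + 3y = 48.
gcd(11, 3) = 1 divides 48, so integer solutions exist.
Search for a non-negative one: x = 0 gives 3y = 48 - 0 = 48, so y = 16.
Check: 11·0 + 3·16 = 48 ✓

Yes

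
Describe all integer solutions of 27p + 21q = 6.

Step 1: Compute gcd(27, 21) = 3.
Since 3 divides 6, solutions exist.

Step 2: Find a particular solution using extended Euclidean algorithm.
We get p₀ = -6, q₀ = 8.
Check: 27*-6 + 21*8 = 6 = 6 ✓

Step 3: Write the general solution.
p = -6 + (21/3)t = -6 + 7t
q = 8 - (27/3)t = 8 - 9t
for any integer t.

p = -6 + 7t, q = 8 - 9t for integer t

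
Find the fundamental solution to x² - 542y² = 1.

We seek the smallest positive integers (x, y) with x² - 542y² = 1, i.e., x² = 542y² + 1.
Try successive y values:
y = 1: x² = 542·1² + 1 = 543, not a perfect square
y = 2: x² = 542·2² + 1 = 2169, not a perfect square
y = 3: x² = 542·3² + 1 = 4879, not a perfect square
... continuing the search (or via continued fractions) ...
y = 184408: x² = 542·184408² + 1 = 18431420271489, x = 4293183 ✓

Verify: 4293183² - 542·184408² = 18431420271489 - 18431420271488 = 1 ✓

x = 4293183, y = 184408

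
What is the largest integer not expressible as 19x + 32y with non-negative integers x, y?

For two coprime denominations a and b, the Frobenius number (largest value not representable as a non-negative combination) is ab - a - b.
Here gcd(19, 32) = 1, so they are coprime.
F(19, 32) = 19·32 - 19 - 32 = 608 - 51 = 557

557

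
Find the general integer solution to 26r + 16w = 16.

Step 1: Compute gcd(26, 16) = 2.
Since 2 divides 16, solutions exist.

Step 2: Find a particular solution using extended Euclidean algorithm.
We get r₀ = -24, w₀ = 40.
Check: 26*-24 + 16*40 = 16 = 16 ✓

Step 3: Write the general solution.
r = -24 + (16/2)t = -24 + 8t
w = 40 - (26/2)t = 40 - 13t
for any integer t.

r = -24 + 8t, w = 40 - 13t for integer t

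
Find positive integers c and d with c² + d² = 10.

We need to find integers c, d > 0 such that c² + d² = 10.
Trying c = 1: d² = 10 - 1² = 10 - 1 = 9
d = 3
Check: 1² + 3² = 1 + 9 = 10 ✓

10 = 1² + 3²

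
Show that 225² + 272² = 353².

Compute a² + b² = 225² + 272² = 50625 + 73984 = 124609
Compute c² = 353² = 124609
Since 124609 = 124609, confirmed.

Yes, it is a Pythagorean triple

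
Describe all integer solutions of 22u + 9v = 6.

Step 1: Compute gcd(22, 9) = 1.
Since 1 divides 6, solutions exist.

Step 2: Find a particular solution using extended Euclidean algorithm.
We get u₀ = -12, v₀ = 30.
Check: 22*-12 + 9*30 = 6 = 6 ✓

Step 3: Write the general solution.
u = -12 + (9/1)t = -12 + 9t
v = 30 - (22/1)t = 30 - 22t
for any integer t.

u = -12 + 9t, v = 30 - 22t for integer t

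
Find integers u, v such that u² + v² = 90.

We need to find integers u, v > 0 such that u² + v² = 90.
Trying u = 3: v² = 90 - 3² = 90 - 9 = 81
v = 9
Check: 3² + 9² = 9 + 81 = 90 ✓

90 = 3² + 9²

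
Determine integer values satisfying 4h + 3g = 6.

Step 1: Check solvability.
gcd(4, 3) = 1
Since 1 divides 6, solutions exist.

Step 2: Apply extended Euclidean algorithm to find gcd.
We find integers such that 4*x0 + 3*y0 = 1

Step 3: Scale the particular solution.
Multiply by 6/1 = 6:
h = 6, g = -6

Step 4: Verify.
4*(6) + 3*(-6) = 6 = 6 ✓

h = 6, g = -6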